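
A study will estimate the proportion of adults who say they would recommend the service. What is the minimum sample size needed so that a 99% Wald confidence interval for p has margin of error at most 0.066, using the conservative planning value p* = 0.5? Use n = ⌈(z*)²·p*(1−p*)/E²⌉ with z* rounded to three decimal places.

For 99% confidence, z* = 2.576.
p*(1−p*) = 0.50·0.50 = 0.2500.
(z*)²·p*(1−p*)/E² = 6.635776·0.2500/0.004356 = 380.841.
⌈380.841⌉ = 381.

n = 381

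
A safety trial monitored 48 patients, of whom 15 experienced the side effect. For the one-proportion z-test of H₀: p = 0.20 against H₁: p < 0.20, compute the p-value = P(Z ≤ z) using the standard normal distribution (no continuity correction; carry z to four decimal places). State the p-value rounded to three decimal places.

p̂ = 15/48 = 0.31250.
Under H₀, SE = √(p₀(1−p₀)/n) = √(0.20·0.80/48) = √0.003333333 = 0.057735.
z = (p̂ − p₀)/SE = (15/48 − 0.20)/0.057735 ≈ 1.9486.
From the standard normal, P(Z ≤ z) = 0.974.

p-value = 0.974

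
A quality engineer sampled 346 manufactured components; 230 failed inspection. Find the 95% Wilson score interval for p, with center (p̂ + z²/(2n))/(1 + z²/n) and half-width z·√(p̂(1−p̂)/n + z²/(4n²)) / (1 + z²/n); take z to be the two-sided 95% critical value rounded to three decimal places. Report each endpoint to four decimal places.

(0.6134, 0.7124)

p̂ = 230/346 = 0.66474; z = 1.960, so z² = 3.841600.
1 + z²/n = 1.011103.
Center = (0.66474 + 0.005551)/1.011103 = 0.66293.
Radicand: p̂(1−p̂)/n + z²/(4n²) = 0.000644106 + 0.000008022 = 0.000652128.
Half-width = z·√(radicand)/denom = 1.960·0.025537/1.011103 = 0.04950.
So the interval runs from 0.6134 to 0.7124.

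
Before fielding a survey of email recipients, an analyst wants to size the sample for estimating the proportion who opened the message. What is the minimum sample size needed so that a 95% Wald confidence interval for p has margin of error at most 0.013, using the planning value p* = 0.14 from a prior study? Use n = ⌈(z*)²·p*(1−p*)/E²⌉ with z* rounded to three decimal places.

n = 2737

For 95% confidence, z* = 1.960.
p*(1−p*) = 0.1204.
(z*)²·p*(1−p*)/E² = 3.841600·0.1204/0.000169 = 2736.856.
Rounding up, n = 2737.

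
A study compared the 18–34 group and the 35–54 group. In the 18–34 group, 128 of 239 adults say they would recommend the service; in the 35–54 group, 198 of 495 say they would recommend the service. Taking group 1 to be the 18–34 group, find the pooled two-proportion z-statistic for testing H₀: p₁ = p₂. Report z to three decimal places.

z = 3.464

p̂₁ = 128/239 = 0.53556, p̂₂ = 198/495 = 0.40000.
Pooled p̂ = (128+198)/(239+495) = 326/734 = 0.44414.
Pooled SE = √[0.2468798·0.00620430] ≈ 0.039137.
z = 0.13556/0.039137 = 3.464.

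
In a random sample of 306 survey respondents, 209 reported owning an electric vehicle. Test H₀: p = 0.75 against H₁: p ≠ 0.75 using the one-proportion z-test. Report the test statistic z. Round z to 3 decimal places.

z = -2.706

The sample proportion is 209/306 = 0.68301.
Null standard error: √(0.75·0.25/306) = √0.000612745 = 0.024754.
z = (0.68301 − 0.75)/0.024754 = -0.06699/0.024754 = -2.706.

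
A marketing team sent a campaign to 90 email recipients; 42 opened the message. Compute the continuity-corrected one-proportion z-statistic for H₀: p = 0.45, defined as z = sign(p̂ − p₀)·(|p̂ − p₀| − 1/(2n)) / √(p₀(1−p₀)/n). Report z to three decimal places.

With x = 42 successes in n = 90, p̂ = 0.46667. p̂ − p₀ = 0.016667.
Continuity correction 1/(2n) = 1/180 = 0.005556.
Corrected numerator: |0.016667| − 0.005556 = 0.011111.
Under H₀, SE = √(p₀(1−p₀)/n) = √(0.45·0.55/90) = √0.002750000 = 0.052440.
z = +0.011111/0.052440 = 0.212.

z = 0.212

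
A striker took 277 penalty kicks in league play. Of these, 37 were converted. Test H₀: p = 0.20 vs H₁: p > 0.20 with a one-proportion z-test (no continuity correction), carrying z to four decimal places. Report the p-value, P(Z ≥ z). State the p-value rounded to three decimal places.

p̂ = 37/277 = 0.13357.
SE₀ = √(0.20·0.80/277) = 0.024034.
z = (p̂ − p₀)/SE = (37/277 − 0.20)/0.024034 ≈ -2.7639.
p-value = P(Z ≥ z) with z = -2.7639 → 0.997.

p-value = 0.997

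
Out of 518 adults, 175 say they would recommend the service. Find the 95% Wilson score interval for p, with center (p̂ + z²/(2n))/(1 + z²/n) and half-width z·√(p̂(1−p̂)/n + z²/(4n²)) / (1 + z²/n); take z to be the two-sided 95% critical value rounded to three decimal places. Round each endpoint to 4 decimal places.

(0.2984, 0.3796)

p̂ = 175/518 = 0.33784; z = 1.960, so z² = 3.841600.
Denominator 1 + z²/n = 1 + 3.841600/518 = 1.007416.
Adjusted center: (0.33784 + z²/(2n))/1.007416 = 0.33903.
Radicand: p̂(1−p̂)/n + z²/(4n²) = 0.000431860 + 0.000003579 = 0.000435439.
Half-width = z·√(radicand)/denom = 1.960·0.020867/1.007416 = 0.04060.
CI: 0.33903 ± 0.04060 = (0.2984, 0.3796).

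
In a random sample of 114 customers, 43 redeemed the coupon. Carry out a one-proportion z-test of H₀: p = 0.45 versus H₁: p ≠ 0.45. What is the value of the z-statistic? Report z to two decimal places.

With x = 43 successes in n = 114, p̂ = 0.37719.
Null standard error: √(0.45·0.55/114) = √0.002171053 = 0.046595.
z = (0.37719 − 0.45)/0.046595 = -0.07281/0.046595 = -1.56.

z = -1.56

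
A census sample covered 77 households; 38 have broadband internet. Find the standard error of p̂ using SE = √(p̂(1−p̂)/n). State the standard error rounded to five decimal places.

SE = 0.05698

Sample proportion p̂ = 38/77 = 0.49351.
p̂(1−p̂) = 0.249958.
SE = √(0.249958/77) = 0.05698.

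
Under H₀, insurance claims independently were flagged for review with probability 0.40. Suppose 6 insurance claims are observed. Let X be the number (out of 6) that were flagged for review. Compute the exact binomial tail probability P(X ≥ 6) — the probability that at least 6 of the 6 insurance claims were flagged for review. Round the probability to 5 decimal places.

P = 0.00410

X is binomial with n = 6 and p = 0.40.
P(X ≥ 6) = C(6,6)·0.40^6·0.60^0.
= 0.004096 = 0.00410.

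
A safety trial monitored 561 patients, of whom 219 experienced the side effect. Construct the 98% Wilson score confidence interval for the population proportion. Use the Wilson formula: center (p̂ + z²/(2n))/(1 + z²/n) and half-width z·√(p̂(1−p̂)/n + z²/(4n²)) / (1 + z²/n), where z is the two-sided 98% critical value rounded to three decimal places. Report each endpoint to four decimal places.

p̂ = 219/561 = 0.39037; z = 2.326, so z² = 5.410276.
Denominator 1 + z²/n = 1 + 5.410276/561 = 1.009644.
Adjusted center: (0.39037 + z²/(2n))/1.009644 = 0.39142.
Radicand: p̂(1−p̂)/n + z²/(4n²) = 0.000424211 + 0.000004298 = 0.000428509.
Half-width = z·√(radicand)/denom = 2.326·0.020700/1.009644 = 0.04769.
CI: 0.39142 ± 0.04769 = (0.3437, 0.4391).

(0.3437, 0.4391)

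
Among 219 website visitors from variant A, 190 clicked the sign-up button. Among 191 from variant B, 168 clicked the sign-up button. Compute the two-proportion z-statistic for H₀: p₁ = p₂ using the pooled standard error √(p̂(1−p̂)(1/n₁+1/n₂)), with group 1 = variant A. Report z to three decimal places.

Sample proportions: p̂₁ = 190/219 = 0.86758 and p̂₂ = 168/191 = 0.87958.
Pooled p̂ = (190+168)/(219+191) = 358/410 = 0.87317.
SE = √[p̂(1−p̂)(1/n₁+1/n₂)] = √[0.87317·0.12683·(1/219+1/191)] ≈ 0.032947.
z = (p̂₁ − p̂₂)/SE = (0.86758 − 0.87958)/0.032947 = -0.01200/0.032947 = -0.364.

z = -0.364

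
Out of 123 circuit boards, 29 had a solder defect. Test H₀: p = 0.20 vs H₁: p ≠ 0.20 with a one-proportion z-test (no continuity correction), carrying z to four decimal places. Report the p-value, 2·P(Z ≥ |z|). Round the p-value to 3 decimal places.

With x = 29 successes in n = 123, p̂ = 0.23577.
SE₀ = √(0.20·0.80/123) = 0.036067.
Test statistic (full precision, shown to 4 dp): z = (29/123 − 0.20)/SE₀ ≈ 0.9918.
From the standard normal, 2·P(Z ≥ |z|) = 0.321.

p-value = 0.321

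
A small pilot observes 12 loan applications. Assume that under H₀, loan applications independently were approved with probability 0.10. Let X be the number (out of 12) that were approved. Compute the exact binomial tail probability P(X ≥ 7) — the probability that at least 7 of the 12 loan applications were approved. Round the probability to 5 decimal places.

X is binomial with n = 12 and p = 0.10.
P(X ≥ 7) = Σ_{j=7}^{12} C(12,j)·0.10^j·0.90^{12−j}.
= 0.000047 + 0.000003 + 0.000000 + 0.000000 + 0.000000 + 0.000000 = 0.00005.

P = 0.00005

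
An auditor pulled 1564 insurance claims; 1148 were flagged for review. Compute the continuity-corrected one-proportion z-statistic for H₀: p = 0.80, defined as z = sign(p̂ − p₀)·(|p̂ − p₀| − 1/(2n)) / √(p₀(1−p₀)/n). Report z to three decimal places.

With x = 1148 successes in n = 1564, p̂ = 0.73402. p̂ − p₀ = -0.065985.
Continuity correction 1/(2n) = 1/3128 = 0.000320.
Corrected numerator: |-0.065985| − 0.000320 = 0.065665.
Null standard error: √(0.80·0.20/1564) = √0.000102302 = 0.010114.
z = (−)0.065665/0.010114 = -6.492.

z = -6.492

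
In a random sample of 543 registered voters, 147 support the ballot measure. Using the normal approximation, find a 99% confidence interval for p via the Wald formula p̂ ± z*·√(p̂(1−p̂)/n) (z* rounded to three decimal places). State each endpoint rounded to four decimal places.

(0.2216, 0.3198)

The sample proportion is 147/543 = 0.27072.
SE(p̂) = √(0.27072·0.72928/543) = 0.019068.
z* = 2.576 at the 99% level.
Margin = 2.576·0.019068 = 0.04912.
So the interval runs from 0.2216 to 0.3198.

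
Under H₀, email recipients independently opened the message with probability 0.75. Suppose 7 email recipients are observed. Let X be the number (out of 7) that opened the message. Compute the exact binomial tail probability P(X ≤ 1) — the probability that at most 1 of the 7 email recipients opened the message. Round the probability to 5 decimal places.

X is binomial with n = 7 and p = 0.75.
P(X ≤ 1) = C(7,0)·0.75^0·0.25^7 + C(7,1)·0.75^1·0.25^6.
= 0.000061 + 0.001282 = 0.00134.

P = 0.00134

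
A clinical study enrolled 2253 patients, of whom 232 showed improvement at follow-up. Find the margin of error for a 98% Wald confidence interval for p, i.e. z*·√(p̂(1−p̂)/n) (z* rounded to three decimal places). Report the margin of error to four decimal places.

ME = 0.0149

The sample proportion is 232/2253 = 0.10297.
Standard error of p̂: √(0.092370/2253) = √0.000040999 = 0.006403.
The 98% critical value is z* = 2.326.
Margin of error = z*·SE = 2.326 × 0.006403 = 0.0149.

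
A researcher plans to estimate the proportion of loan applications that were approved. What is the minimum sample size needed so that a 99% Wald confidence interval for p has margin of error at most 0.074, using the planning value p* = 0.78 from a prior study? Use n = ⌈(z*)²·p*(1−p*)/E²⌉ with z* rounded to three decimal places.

n = 208

z* = 2.576 at the 99% level.
p*(1−p*) = 0.78·0.22 = 0.1716.
Required n before rounding: 6.635776 × 0.1716 / 0.074² = 207.944.
⌈207.944⌉ = 208.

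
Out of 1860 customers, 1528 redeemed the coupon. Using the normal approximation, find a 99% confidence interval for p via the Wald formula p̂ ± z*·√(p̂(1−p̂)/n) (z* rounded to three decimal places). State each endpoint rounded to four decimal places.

(0.7986, 0.8444)

p̂ = 1528/1860 = 0.82151.
SE(p̂) = √(0.82151·0.17849/1860) = 0.008879.
The 99% critical value is z* = 2.576.
Margin = 2.576·0.008879 = 0.02287.
So the interval runs from 0.7986 to 0.8444.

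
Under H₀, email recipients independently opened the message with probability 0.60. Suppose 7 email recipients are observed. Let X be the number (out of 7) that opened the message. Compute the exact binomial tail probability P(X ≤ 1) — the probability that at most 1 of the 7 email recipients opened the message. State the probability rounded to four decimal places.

X ~ Binomial(n=7, p=0.60).
P(X ≤ 1) = C(7,0)·0.60^0·0.40^7 + C(7,1)·0.60^1·0.40^6.
= 0.001638 + 0.017203 = 0.0188.

P = 0.0188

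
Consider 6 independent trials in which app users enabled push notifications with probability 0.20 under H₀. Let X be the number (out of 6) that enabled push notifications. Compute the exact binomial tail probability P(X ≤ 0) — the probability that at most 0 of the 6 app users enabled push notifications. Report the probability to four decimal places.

P = 0.2621

X is binomial with n = 6 and p = 0.20.
P(X ≤ 0) = C(6,0)·0.20^0·0.80^6.
= 0.262144 = 0.2621.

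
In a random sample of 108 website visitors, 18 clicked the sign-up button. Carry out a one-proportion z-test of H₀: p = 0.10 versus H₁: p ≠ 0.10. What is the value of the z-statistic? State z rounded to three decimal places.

With x = 18 successes in n = 108, p̂ = 0.16667.
SE₀ = √(0.10·0.90/108) = 0.028868.
z = (0.16667 − 0.10)/0.028868 = 0.06667/0.028868 = 2.309.

z = 2.309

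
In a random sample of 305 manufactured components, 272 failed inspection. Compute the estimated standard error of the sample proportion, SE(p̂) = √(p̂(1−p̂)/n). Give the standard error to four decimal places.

The sample proportion is 272/305 = 0.89180.
p̂(1−p̂) = 0.89180·0.10820 = 0.096493.
SE = √(0.096493/305) = 0.0178.

SE = 0.0178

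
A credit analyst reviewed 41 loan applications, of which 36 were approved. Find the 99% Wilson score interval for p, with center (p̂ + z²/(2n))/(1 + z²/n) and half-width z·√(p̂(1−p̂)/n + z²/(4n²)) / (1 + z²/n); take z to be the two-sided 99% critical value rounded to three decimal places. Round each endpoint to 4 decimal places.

Here p̂ = 36/41 = 0.87805 and z = 2.576 (z² = 6.635776).
Denominator 1 + z²/n = 1 + 6.635776/41 = 1.161848.
Adjusted center: (0.87805 + z²/(2n))/1.161848 = 0.82539.
Radicand: p̂(1−p̂)/n + z²/(4n²) = 0.002611686 + 0.000986879 = 0.003598565.
Half-width = z·√(radicand)/denom = 2.576·0.059988/1.161848 = 0.13300.
Interval: 0.82539 ± 0.13300 → (0.6924, 0.9584).

(0.6924, 0.9584)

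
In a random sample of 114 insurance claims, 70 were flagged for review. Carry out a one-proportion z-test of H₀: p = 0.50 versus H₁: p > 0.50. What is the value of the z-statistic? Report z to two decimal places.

Sample proportion p̂ = 70/114 = 0.61404.
Under H₀, SE = √(p₀(1−p₀)/n) = √(0.50·0.50/114) = √0.002192982 = 0.046829.
z = (0.61404 − 0.50)/0.046829 = 0.11404/0.046829 = 2.44.

z = 2.44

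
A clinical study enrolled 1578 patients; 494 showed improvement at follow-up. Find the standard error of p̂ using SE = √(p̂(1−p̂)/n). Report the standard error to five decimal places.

Sample proportion p̂ = 494/1578 = 0.31305.
p̂(1−p̂) = 0.31305·0.68695 = 0.215050.
SE = √(0.215050/1578) = 0.01167.

SE = 0.01167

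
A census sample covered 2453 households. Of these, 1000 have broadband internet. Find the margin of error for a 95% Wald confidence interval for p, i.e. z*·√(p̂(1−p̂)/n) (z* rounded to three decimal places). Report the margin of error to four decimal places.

ME = 0.0194

With x = 1000 successes in n = 2453, p̂ = 0.40766.
SE = √(p̂(1−p̂)/n) = √(0.241474/2453) = 0.009922.
For 95% confidence, z* = 1.960.
Margin of error = z*·SE = 1.960 × 0.009922 = 0.0194.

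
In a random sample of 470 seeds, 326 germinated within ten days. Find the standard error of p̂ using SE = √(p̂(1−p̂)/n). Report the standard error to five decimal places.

SE = 0.02126

With x = 326 successes in n = 470, p̂ = 0.69362.
p̂(1−p̂) = 0.212511.
SE = √(0.212511/470) = √0.000452151 = 0.02126.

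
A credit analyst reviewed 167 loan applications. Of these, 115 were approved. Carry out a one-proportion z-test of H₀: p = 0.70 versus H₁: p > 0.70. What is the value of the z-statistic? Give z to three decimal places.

With x = 115 successes in n = 167, p̂ = 0.68862.
Under H₀, SE = √(p₀(1−p₀)/n) = √(0.70·0.30/167) = √0.001257485 = 0.035461.
z = (0.68862 − 0.70)/0.035461 = -0.01138/0.035461 = -0.321.

z = -0.321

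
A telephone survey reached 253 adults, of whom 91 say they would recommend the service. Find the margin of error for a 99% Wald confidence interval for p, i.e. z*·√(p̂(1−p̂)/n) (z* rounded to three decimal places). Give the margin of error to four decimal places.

The sample proportion is 91/253 = 0.35968.
Standard error of p̂: √(0.230311/253) = √0.000910322 = 0.030172.
z* = 2.576 at the 99% level.
ME = 2.576·0.030172 = 0.0777.

ME = 0.0777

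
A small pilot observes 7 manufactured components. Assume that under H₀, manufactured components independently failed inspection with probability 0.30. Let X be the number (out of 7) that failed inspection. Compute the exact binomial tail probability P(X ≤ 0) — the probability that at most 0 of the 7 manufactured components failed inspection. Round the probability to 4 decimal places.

X ~ Binomial(n=7, p=0.30).
P(X ≤ 0) = C(7,0)·0.30^0·0.70^7.
= 0.082354 = 0.0824.

P = 0.0824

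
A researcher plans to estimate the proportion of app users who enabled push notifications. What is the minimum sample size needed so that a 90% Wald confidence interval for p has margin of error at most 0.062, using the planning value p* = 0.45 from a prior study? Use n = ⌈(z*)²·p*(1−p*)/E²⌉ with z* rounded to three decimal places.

n = 175

The 90% critical value is z* = 1.645.
p*(1−p*) = 0.2475.
Required n before rounding: 2.706025 × 0.2475 / 0.062² = 174.230.
Rounding up, n = 175.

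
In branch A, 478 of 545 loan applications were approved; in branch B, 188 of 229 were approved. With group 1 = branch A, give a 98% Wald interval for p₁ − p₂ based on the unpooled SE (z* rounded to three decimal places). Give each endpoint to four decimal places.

(-0.0113, 0.1235)

p̂₁ = 478/545 = 0.87706, p̂₂ = 188/229 = 0.82096; p̂₁ − p̂₂ = 0.05610.
Unpooled SE = √(p̂₁(1−p̂₁)/n₁ + p̂₂(1−p̂₂)/n₂) = √(0.000197840 + 0.000641853) = 0.028977.
The 98% critical value is z* = 2.326. Margin = 2.326·0.028977 = 0.06740.
Interval: 0.05610 ± 0.06740 → (-0.0113, 0.1235).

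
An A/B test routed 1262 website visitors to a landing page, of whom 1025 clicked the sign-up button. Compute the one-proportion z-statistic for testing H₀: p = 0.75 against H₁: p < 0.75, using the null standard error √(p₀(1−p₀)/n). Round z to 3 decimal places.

p̂ = 1025/1262 = 0.81220.
Under H₀, SE = √(p₀(1−p₀)/n) = √(0.75·0.25/1262) = √0.000148574 = 0.012189.
Test statistic: z = 0.06220/0.012189 = 5.103.

z = 5.103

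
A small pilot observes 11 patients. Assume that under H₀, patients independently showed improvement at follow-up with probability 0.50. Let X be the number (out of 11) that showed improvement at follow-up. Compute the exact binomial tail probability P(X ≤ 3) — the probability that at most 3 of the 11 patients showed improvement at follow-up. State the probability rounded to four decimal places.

P = 0.1133

X is binomial with n = 11 and p = 0.50.
P(X ≤ 3) = C(11,0)·0.50^0·0.50^11 + C(11,1)·0.50^1·0.50^10 + C(11,2)·0.50^2·0.50^9 + C(11,3)·0.50^3·0.50^8.
= 0.000488 + 0.005371 + 0.026855 + 0.080566 = 0.1133.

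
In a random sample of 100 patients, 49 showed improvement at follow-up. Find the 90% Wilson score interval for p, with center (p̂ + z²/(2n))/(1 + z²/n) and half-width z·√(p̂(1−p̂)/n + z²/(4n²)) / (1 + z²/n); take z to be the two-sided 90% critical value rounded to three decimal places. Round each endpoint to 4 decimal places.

Here p̂ = 49/100 = 0.49000 and z = 1.645 (z² = 2.706025).
1 + z²/n = 1.027060.
Adjusted center: (0.49000 + z²/(2n))/1.027060 = 0.49026.
Radicand: p̂(1−p̂)/n + z²/(4n²) = 0.002499000 + 0.000067651 = 0.002566651.
Half-width = 1.645·√0.002566651/1.027060 = 0.08114.
Interval: 0.49026 ± 0.08114 → (0.4091, 0.5714).

(0.4091, 0.5714)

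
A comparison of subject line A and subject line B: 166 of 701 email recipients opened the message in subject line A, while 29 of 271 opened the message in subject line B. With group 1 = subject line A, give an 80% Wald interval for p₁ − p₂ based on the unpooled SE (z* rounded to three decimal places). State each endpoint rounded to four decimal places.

(0.0981, 0.1615)

p̂₁ = 0.23680, p̂₂ = 0.10701, so the observed difference is 0.12979.
SE = √(0.000257815 + 0.000352619) = √0.000610434 = 0.024707.
For 80% confidence, z* = 1.282. Margin of error = 0.03167.
CI: 0.12979 ± 0.03167 = (0.0981, 0.1615).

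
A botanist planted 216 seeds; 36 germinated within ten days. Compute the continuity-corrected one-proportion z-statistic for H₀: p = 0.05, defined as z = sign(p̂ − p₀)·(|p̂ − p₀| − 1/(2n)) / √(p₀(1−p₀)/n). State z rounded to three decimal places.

Sample proportion p̂ = 36/216 = 0.16667. p̂ − p₀ = 0.116667.
1/(2n) = 0.002315.
Corrected numerator: |0.116667| − 0.002315 = 0.114352.
Under H₀, SE = √(p₀(1−p₀)/n) = √(0.05·0.95/216) = √0.000219907 = 0.014829.
z = (+)0.114352/0.014829 = 7.711.

z = 7.711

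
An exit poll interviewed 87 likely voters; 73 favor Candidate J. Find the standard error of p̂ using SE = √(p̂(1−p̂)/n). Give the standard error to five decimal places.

SE = 0.03940

The sample proportion is 73/87 = 0.83908.
p̂(1−p̂) = 0.135025.
SE = √(0.135025/87) = √0.001552011 = 0.03940.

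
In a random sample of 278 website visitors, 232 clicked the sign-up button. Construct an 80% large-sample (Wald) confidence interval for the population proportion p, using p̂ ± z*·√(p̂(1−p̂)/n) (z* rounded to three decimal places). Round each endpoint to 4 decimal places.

p̂ = 232/278 = 0.83453.
Standard error of p̂: √(0.138088/278) = √0.000496720 = 0.022287.
For 80% confidence, z* = 1.282.
Margin of error: 1.282 × 0.022287 = 0.02857.
CI: 0.83453 ± 0.02857 = (0.8060, 0.8631).

(0.8060, 0.8631)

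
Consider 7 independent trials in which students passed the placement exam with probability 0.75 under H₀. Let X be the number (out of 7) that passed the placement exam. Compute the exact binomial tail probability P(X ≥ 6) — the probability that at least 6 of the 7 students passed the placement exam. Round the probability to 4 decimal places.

X is binomial with n = 7 and p = 0.75.
P(X ≥ 6) = C(7,6)·0.75^6·0.25^1 + C(7,7)·0.75^7·0.25^0.
= 0.311462 + 0.133484 = 0.4449.

P = 0.4449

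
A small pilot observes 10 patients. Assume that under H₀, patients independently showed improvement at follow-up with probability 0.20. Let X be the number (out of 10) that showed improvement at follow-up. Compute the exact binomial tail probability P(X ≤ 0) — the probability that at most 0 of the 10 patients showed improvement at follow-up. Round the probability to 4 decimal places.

P = 0.1074

X is binomial with n = 10 and p = 0.20.
P(X ≤ 0) = C(10,0)·0.20^0·0.80^10.
= 0.107374 = 0.1074.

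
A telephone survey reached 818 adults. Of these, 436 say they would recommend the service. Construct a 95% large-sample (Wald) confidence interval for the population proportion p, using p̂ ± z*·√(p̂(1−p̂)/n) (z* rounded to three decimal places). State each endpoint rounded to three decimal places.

(0.499, 0.567)

The sample proportion is 436/818 = 0.53301.
SE = √(p̂(1−p̂)/n) = √(0.248911/818) = 0.017444.
z* = 1.960 at the 95% level.
Margin = 1.960·0.017444 = 0.03419.
CI: 0.53301 ± 0.03419 = (0.499, 0.567).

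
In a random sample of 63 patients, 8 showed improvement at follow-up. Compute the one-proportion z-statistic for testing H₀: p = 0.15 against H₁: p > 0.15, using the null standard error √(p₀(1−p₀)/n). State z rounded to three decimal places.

With x = 8 successes in n = 63, p̂ = 0.12698.
SE₀ = √(0.15·0.85/63) = 0.044987.
Test statistic: z = -0.02302/0.044987 = -0.512.

z = -0.512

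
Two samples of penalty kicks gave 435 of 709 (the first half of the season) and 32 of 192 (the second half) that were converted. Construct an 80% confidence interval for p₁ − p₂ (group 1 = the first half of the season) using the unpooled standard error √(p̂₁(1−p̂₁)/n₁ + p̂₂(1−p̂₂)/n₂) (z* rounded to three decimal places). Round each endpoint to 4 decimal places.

p̂₁ = 435/709 = 0.61354, p̂₂ = 32/192 = 0.16667; p̂₁ − p̂₂ = 0.44687.
Unpooled SE = √(p̂₁(1−p̂₁)/n₁ + p̂₂(1−p̂₂)/n₂) = √(0.000334427 + 0.000723380) = 0.032524.
z* = 1.282 at the 80% level. Margin = 1.282·0.032524 = 0.04170.
CI: 0.44687 ± 0.04170 = (0.4052, 0.4886).

(0.4052, 0.4886)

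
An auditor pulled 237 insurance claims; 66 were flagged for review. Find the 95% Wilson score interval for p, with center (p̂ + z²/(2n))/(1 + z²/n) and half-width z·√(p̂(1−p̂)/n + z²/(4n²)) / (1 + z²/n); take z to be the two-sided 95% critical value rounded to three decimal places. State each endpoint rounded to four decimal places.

Here p̂ = 66/237 = 0.27848 and z = 1.960 (z² = 3.841600).
1 + z²/n = 1.016209.
Adjusted center: (0.27848 + z²/(2n))/1.016209 = 0.28201.
Radicand: p̂(1−p̂)/n + z²/(4n²) = 0.000847803 + 0.000017098 = 0.000864901.
Half-width = z·√(radicand)/denom = 1.960·0.029409/1.016209 = 0.05672.
So the interval runs from 0.2253 to 0.3387.

(0.2253, 0.3387)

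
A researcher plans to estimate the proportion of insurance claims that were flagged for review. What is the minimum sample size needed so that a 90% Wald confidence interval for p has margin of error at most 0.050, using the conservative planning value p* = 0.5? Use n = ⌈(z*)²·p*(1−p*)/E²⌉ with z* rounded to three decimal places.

z* = 1.645 at the 90% level.
p*(1−p*) = 0.2500.
(z*)²·p*(1−p*)/E² = 2.706025·0.2500/0.002500 = 270.602.
⌈270.602⌉ = 271.

n = 271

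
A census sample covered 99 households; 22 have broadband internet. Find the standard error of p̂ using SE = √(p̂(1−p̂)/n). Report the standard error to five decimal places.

SE = 0.04178

With x = 22 successes in n = 99, p̂ = 0.22222.
p̂(1−p̂) = 0.172838.
SE = √(0.172838/99) = √0.001745838 = 0.04178.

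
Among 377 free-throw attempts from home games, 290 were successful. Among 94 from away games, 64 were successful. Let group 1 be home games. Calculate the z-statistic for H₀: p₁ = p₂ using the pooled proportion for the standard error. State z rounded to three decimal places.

p̂₁ = 290/377 = 0.76923, p̂₂ = 64/94 = 0.68085.
Pooled p̂ = (290+64)/(377+94) = 354/471 = 0.75159.
Pooled SE = √[0.1867013·0.01329082] ≈ 0.049814.
z = 0.08838/0.049814 = 1.774.

z = 1.774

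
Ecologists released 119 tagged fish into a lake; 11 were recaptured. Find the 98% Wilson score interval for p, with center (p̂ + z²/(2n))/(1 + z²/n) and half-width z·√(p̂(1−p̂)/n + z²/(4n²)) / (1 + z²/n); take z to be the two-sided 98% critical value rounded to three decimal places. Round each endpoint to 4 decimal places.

Here p̂ = 11/119 = 0.09244 and z = 2.326 (z² = 5.410276).
Denominator 1 + z²/n = 1 + 5.410276/119 = 1.045465.
Center = (0.09244 + 0.022732)/1.045465 = 0.11016.
Radicand: p̂(1−p̂)/n + z²/(4n²) = 0.000704978 + 0.000095514 = 0.000800492.
Half-width = 2.326·√0.000800492/1.045465 = 0.06295.
Interval: 0.11016 ± 0.06295 → (0.0472, 0.1731).

(0.0472, 0.1731)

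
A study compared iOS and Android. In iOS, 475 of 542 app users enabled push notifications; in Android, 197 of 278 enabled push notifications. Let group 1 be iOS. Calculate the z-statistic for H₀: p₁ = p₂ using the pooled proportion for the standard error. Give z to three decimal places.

z = 5.913

p̂₁ = 475/542 = 0.87638, p̂₂ = 197/278 = 0.70863.
Pooled p̂ = (475+197)/(542+278) = 672/820 = 0.81951.
Pooled SE = √[0.1479120·0.00544214] ≈ 0.028372.
z = (p̂₁ − p̂₂)/SE = (0.87638 − 0.70863)/0.028372 = 0.16775/0.028372 = 5.913.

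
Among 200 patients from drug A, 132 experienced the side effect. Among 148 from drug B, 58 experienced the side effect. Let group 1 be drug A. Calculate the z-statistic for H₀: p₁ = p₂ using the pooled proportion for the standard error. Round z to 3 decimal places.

Sample proportions: p̂₁ = 132/200 = 0.66000 and p̂₂ = 58/148 = 0.39189.
Pooled p̂ = (132+58)/(200+148) = 190/348 = 0.54598.
Pooled SE = √[0.2478861·0.01175676] ≈ 0.053985.
z = 0.26811/0.053985 = 4.966.

z = 4.966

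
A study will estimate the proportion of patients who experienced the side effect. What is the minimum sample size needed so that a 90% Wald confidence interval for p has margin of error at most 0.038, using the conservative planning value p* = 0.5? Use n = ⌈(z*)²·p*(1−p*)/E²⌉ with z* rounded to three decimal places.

z* = 1.645 at the 90% level.
p*(1−p*) = 0.2500.
Required n before rounding: 2.706025 × 0.2500 / 0.038² = 468.495.
⌈468.495⌉ = 469.

n = 469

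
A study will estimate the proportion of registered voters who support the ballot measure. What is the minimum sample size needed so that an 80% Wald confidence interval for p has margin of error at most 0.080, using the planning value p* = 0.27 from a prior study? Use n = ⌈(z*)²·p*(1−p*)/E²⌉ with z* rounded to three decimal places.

n = 51

z* = 1.282 at the 80% level.
p*(1−p*) = 0.27·0.73 = 0.1971.
Required n before rounding: 1.643524 × 0.1971 / 0.080² = 50.615.
⌈50.615⌉ = 51.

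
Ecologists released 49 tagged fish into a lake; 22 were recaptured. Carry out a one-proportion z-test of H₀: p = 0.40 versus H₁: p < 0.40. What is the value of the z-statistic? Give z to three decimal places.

The sample proportion is 22/49 = 0.44898.
Under H₀, SE = √(p₀(1−p₀)/n) = √(0.40·0.60/49) = √0.004897959 = 0.069985.
Test statistic: z = 0.04898/0.069985 = 0.700.

z = 0.700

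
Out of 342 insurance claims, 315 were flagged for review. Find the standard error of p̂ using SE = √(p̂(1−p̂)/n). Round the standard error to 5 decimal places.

SE = 0.01458

With x = 315 successes in n = 342, p̂ = 0.92105.
p̂(1−p̂) = 0.92105·0.07895 = 0.072717.
Dividing by n and taking the root: √0.000212623 = 0.01458.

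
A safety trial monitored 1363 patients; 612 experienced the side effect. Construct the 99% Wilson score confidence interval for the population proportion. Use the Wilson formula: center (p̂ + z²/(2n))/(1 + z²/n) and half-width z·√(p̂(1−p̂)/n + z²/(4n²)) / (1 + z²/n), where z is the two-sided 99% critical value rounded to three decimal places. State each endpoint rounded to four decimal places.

Here p̂ = 612/1363 = 0.44901 and z = 2.576 (z² = 6.635776).
1 + z²/n = 1.004869.
Center = (0.44901 + 0.002434)/1.004869 = 0.44926.
Radicand: p̂(1−p̂)/n + z²/(4n²) = 0.000181511 + 0.000000893 = 0.000182404.
Half-width = z·√(radicand)/denom = 2.576·0.013506/1.004869 = 0.03462.
So the interval runs from 0.4146 to 0.4839.

(0.4146, 0.4839)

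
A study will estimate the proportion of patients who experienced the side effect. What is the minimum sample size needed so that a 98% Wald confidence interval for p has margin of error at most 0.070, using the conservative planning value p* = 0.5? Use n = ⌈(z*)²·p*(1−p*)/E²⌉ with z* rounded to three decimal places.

n = 277

z* = 2.326 at the 98% level.
p*(1−p*) = 0.50·0.50 = 0.2500.
Required n before rounding: 5.410276 × 0.2500 / 0.070² = 276.034.
⌈276.034⌉ = 277.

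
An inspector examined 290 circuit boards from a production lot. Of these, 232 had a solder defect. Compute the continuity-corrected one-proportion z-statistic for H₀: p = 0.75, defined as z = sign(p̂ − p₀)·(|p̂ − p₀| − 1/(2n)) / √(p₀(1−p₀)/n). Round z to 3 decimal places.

Sample proportion p̂ = 232/290 = 0.80000. p̂ − p₀ = 0.050000.
Continuity correction 1/(2n) = 1/580 = 0.001724.
Corrected numerator: |0.050000| − 0.001724 = 0.048276.
Null standard error: √(0.75·0.25/290) = √0.000646552 = 0.025427.
z = (+)0.048276/0.025427 = 1.899.

z = 1.899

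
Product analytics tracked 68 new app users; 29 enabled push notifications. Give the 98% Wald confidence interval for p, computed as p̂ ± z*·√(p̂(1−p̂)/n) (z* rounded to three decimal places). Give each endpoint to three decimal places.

(0.287, 0.566)

p̂ = 29/68 = 0.42647.
SE = √(p̂(1−p̂)/n) = √(0.244593/68) = 0.059975.
z* = 2.326 at the 98% level.
Margin of error: 2.326 × 0.059975 = 0.13950.
Interval: 0.42647 ± 0.13950 → (0.287, 0.566).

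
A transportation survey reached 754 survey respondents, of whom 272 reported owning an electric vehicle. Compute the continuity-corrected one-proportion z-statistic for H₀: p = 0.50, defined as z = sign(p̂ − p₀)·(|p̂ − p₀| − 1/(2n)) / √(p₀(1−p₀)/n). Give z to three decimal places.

z = -7.611

With x = 272 successes in n = 754, p̂ = 0.36074. p̂ − p₀ = -0.139257.
1/(2n) = 0.000663.
Corrected numerator: |-0.139257| − 0.000663 = 0.138594.
Null standard error: √(0.50·0.50/754) = √0.000331565 = 0.018209.
z = −0.138594/0.018209 = -7.611.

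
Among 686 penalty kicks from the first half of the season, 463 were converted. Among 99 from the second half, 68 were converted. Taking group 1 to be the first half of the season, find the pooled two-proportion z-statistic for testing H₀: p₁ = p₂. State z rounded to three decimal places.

z = -0.237

p̂₁ = 463/686 = 0.67493, p̂₂ = 68/99 = 0.68687.
Pooling: p̂ = 531/785 = 0.67643.
SE = √[p̂(1−p̂)(1/n₁+1/n₂)] = √[0.67643·0.32357·(1/686+1/99)] ≈ 0.050298.
z = (p̂₁ − p̂₂)/SE = (0.67493 − 0.68687)/0.050298 = -0.01194/0.050298 = -0.237.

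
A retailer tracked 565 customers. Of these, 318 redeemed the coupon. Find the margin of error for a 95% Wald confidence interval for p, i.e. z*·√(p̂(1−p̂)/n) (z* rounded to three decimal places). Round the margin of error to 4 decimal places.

The sample proportion is 318/565 = 0.56283.
SE(p̂) = √(0.56283·0.43717/565) = 0.020868.
z* = 1.960 at the 95% level.
Margin of error = z*·SE = 1.960 × 0.020868 = 0.0409.

ME = 0.0409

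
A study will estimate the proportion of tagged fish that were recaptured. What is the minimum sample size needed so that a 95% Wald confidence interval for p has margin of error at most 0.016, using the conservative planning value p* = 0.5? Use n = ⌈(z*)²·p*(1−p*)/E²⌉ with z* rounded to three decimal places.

n = 3752

The 95% critical value is z* = 1.960.
p*(1−p*) = 0.50·0.50 = 0.2500.
(z*)²·p*(1−p*)/E² = 3.841600·0.2500/0.000256 = 3751.562.
Rounding up, n = 3752.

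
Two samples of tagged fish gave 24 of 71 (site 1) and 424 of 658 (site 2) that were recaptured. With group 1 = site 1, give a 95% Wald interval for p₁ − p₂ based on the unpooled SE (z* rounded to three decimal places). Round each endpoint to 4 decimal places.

p̂₁ = 24/71 = 0.33803, p̂₂ = 424/658 = 0.64438; p̂₁ − p̂₂ = -0.30635.
SE = √(0.003151621 + 0.000348260) = √0.003499881 = 0.059160.
z* = 1.960 at the 95% level. Margin of error = 0.11595.
So the interval runs from -0.4223 to -0.1904.

(-0.4223, -0.1904)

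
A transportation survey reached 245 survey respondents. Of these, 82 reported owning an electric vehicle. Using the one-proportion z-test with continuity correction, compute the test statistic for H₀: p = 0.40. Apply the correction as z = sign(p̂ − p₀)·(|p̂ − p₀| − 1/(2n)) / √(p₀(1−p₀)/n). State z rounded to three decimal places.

z = -2.021

The sample proportion is 82/245 = 0.33469. p̂ − p₀ = -0.065306.
1/(2n) = 0.002041.
Corrected numerator: |-0.065306| − 0.002041 = 0.063265.
SE₀ = √(0.40·0.60/245) = 0.031298.
z = −0.063265/0.031298 = -2.021.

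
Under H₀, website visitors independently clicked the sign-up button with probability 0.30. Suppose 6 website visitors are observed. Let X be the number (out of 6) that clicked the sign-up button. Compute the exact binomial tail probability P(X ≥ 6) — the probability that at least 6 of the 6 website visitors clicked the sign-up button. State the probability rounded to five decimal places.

P = 0.00073

X ~ Binomial(n=6, p=0.30).
P(X ≥ 6) = C(6,6)·0.30^6·0.70^0.
= 0.000729 = 0.00073.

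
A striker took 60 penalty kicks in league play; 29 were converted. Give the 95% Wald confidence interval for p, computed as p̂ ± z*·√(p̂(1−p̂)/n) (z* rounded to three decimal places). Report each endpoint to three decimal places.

(0.357, 0.610)

Sample proportion p̂ = 29/60 = 0.48333.
Standard error of p̂: √(0.249722/60) = √0.004162037 = 0.064514.
For 95% confidence, z* = 1.960.
Margin = 1.960·0.064514 = 0.12645.
So the interval runs from 0.357 to 0.610.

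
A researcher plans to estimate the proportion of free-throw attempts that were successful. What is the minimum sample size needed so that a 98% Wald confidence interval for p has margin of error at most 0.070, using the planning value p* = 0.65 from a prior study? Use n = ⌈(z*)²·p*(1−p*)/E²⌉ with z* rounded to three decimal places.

z* = 2.326 at the 98% level.
p*(1−p*) = 0.2275.
Required n before rounding: 5.410276 × 0.2275 / 0.070² = 251.191.
⌈251.191⌉ = 252.

n = 252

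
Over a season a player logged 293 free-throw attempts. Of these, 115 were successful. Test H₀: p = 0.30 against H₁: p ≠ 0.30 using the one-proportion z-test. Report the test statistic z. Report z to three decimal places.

z = 3.455

Sample proportion p̂ = 115/293 = 0.39249.
Under H₀, SE = √(p₀(1−p₀)/n) = √(0.30·0.70/293) = √0.000716724 = 0.026772.
Test statistic: z = 0.09249/0.026772 = 3.455.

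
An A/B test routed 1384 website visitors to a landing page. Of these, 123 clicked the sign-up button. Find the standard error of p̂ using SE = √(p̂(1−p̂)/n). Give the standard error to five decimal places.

Sample proportion p̂ = 123/1384 = 0.08887.
p̂(1−p̂) = 0.080972.
SE = √(0.080972/1384) = 0.00765.

SE = 0.00765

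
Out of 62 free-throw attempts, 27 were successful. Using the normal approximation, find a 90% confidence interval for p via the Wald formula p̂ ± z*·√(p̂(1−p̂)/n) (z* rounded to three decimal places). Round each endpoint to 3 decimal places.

p̂ = 27/62 = 0.43548.
SE = √(p̂(1−p̂)/n) = √(0.245838/62) = 0.062969.
The 90% critical value is z* = 1.645.
Margin = 1.645·0.062969 = 0.10358.
Interval: 0.43548 ± 0.10358 → (0.332, 0.539).

(0.332, 0.539)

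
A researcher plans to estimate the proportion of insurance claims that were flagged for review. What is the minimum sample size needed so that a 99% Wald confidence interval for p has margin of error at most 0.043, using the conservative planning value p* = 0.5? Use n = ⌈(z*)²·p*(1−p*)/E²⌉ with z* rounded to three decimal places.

n = 898

z* = 2.576 at the 99% level.
p*(1−p*) = 0.2500.
(z*)²·p*(1−p*)/E² = 6.635776·0.2500/0.001849 = 897.211.
⌈897.211⌉ = 898.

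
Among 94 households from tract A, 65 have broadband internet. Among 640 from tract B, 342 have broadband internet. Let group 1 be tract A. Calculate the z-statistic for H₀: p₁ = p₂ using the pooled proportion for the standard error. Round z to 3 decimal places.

z = 2.862

Sample proportions: p̂₁ = 65/94 = 0.69149 and p̂₂ = 342/640 = 0.53438.
Pooled p̂ = (65+342)/(94+640) = 407/734 = 0.55450.
SE = √[p̂(1−p̂)(1/n₁+1/n₂)] = √[0.55450·0.44550·(1/94+1/640)] ≈ 0.054900.
z = (p̂₁ − p̂₂)/SE = (0.69149 − 0.53438)/0.054900 = 0.15711/0.054900 = 2.862.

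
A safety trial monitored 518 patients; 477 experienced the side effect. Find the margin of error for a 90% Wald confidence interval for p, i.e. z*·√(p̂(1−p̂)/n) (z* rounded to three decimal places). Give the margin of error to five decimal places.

ME = 0.01951

p̂ = 477/518 = 0.92085.
SE(p̂) = √(0.92085·0.07915/518) = 0.011862.
The 90% critical value is z* = 1.645.
ME = 1.645·0.011862 = 0.01951.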